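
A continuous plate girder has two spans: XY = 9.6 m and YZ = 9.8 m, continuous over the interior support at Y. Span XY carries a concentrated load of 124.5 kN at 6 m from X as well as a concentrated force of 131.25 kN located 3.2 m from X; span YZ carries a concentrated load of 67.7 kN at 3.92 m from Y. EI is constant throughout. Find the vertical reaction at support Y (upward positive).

R_Y = 217.7 kN

Insert a hinge at Y; M_Y is the redundant, and each span becomes simply supported.
Rotations at Y on the released spans (each span's end-slope, ×1/EI):
  span XY: point load 124.5 at a = 6: Pab(L + a)/(6LEI) = 728.3/EI
  span XY: point load 131.25 at a = 3.2: Pab(L + a)/(6LEI) = 597.3/EI
  span YZ: point load 67.7 at a = 3.92: Pab(L + b)/(6LEI) = 416.1/EI
  relative rotation θ_0 = (1326 + 416.1)/EI = 1742/EI
A unit hogging moment at Y produces rotation L₁/(3EI) + L₂/(3EI) = 6.467/EI.
Slope continuity at Y: θ_0 = M_Y·6.467/EI, so M_Y = 1742/6.467 = 269.3 kN·m (hogging).
Span XY, ΣM about X with M_Y applied at Y: R_Y^{XY}·9.6 = 1167 + 269.3, so R_Y^{XY} = 149.6 kN and R_X = 255.8 − 149.6 = 106.1 kN.
Span YZ, ΣM about Z: R_Y^{YZ}·9.8 = 398.1 + 269.3, so R_Y^{YZ} = 68.1 kN and R_Z = 67.7 − 68.1 = -0.4044 kN.
R_Y = 149.6 + 68.1 = 217.7 kN.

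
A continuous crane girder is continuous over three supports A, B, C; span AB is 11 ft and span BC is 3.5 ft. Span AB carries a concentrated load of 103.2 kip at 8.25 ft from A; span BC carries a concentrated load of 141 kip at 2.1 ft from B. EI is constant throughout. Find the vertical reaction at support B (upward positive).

R_B = 194.5 kip

Insert a hinge at B; M_B is the redundant, and each span becomes simply supported.
Rotations at B on the released spans (each span's end-slope, ×1/EI):
  span AB: point load 103.2 at a = 8.25: Pab(L + a)/(6LEI) = 682.9/EI
  span BC: point load 141 at a = 2.1: Pab(L + b)/(6LEI) = 96.73/EI
  relative rotation θ_0 = (682.9 + 96.73)/EI = 779.6/EI
A unit hogging moment at B produces rotation L₁/(3EI) + L₂/(3EI) = 4.833/EI.
Compatibility: M_B·(L₁+L₂)/(3EI) = θ_0, giving M_B = 161.3 kip·ft (hogging).
Span AB, ΣM about A with M_B applied at B: R_B^{AB}·11 = 851.4 + 161.3, so R_B^{AB} = 92.06 kip and R_A = 103.2 − 92.06 = 11.14 kip.
Span BC, ΣM about C: R_B^{BC}·3.5 = 197.4 + 161.3, so R_B^{BC} = 102.5 kip and R_C = 141 − 102.5 = 38.51 kip.
R_B = 92.06 + 102.5 = 194.5 kip.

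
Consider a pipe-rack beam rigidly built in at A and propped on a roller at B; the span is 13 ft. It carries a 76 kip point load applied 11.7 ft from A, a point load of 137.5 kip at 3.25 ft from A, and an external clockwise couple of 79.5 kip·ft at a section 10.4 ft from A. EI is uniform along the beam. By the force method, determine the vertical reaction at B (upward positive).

R_B = 85.26 kip

Release the roller at B. Primary structure: cantilever fixed at A.
Deflection at B on the released cantilever, summing each load's contribution:
  point load 76 at a = 11.7: Pa²(3L − a)/(6EI) = 47337/EI
  point load 137.5 at a = 3.25: Pa²(3L − a)/(6EI) = 8654/EI
  clockwise couple 79.5 at a = 10.4: M₀a(2L − a)/(2EI) = 6449/EI
  δ_0 = 62439/EI
Flexibility coefficient — unit upward force at B: δ_{BB} = L³/(3EI) = 732.3/EI.
Compatibility at B: δ_0 − R_B·δ_{BB} = 0, so R_B = 62439/732.3 = 85.26 kip.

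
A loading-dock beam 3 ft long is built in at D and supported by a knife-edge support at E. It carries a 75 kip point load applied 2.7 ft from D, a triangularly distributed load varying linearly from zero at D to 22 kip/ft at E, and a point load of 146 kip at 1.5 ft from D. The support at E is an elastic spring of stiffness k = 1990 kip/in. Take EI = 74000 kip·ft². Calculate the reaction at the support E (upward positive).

Release the roller at E. Primary structure: cantilever fixed at D.
Deflection at E on the released cantilever, summing each load's contribution:
  point load 75 at a = 2.7: Pa²(3L − a)/(6EI) = 574.1/EI
  triangular load, peak 22 at the free end: 11w₀L⁴/(120EI) = 163.3/EI
  point load 146 at a = 1.5: Pa²(3L − a)/(6EI) = 410.6/EI
  δ_0 = 1148/EI
Flexibility coefficient — unit upward force at E: δ_{EE} = L³/(3EI) = 9/EI.
With EI = 74000 kip·ft²: δ_0 = 0.015514 ft and δ_{EE} = 0.000122 ft/kip.
Compatibility — the spring shortens by R_E/k under the reaction it provides: δ_0 − R_E·δ_{EE} = R_E/k. With 1/k = 1/(1990×12) ft/kip = 0.000042 ft/kip, R_E = δ_0 / (δ_{EE} + 1/k) = 0.015514 / (0.000122 + 0.000042) = 94.89 kip.

R_E = 94.89 kip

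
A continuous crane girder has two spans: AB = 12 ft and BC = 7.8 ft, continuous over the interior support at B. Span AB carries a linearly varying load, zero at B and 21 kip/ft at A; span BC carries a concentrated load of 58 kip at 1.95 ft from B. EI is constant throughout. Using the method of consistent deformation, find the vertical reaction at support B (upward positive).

Release continuity at B by inserting a hinge; the redundant is the internal moment M_B. The primary structure is two simply-supported spans AB and BC.
End slopes at the hinge B, treating each span as simply supported:
  span AB: triangular load, peak 21: 7w₀L³/(360EI) = 705.6/EI
  span BC: point load 58 at a = 1.95: Pab(L + b)/(6LEI) = 193/EI
  relative rotation θ_0 = (705.6 + 193)/EI = 898.6/EI
A unit hogging moment at B produces rotation L₁/(3EI) + L₂/(3EI) = 6.6/EI.
Compatibility: M_B·(L₁+L₂)/(3EI) = θ_0, giving M_B = 136.1 kip·ft (hogging).
Span AB, ΣM about A with M_B applied at B: R_B^{AB}·12 = 504 + 136.1, so R_B^{AB} = 53.35 kip and R_A = 126 − 53.35 = 72.65 kip.
Span BC, ΣM about C: R_B^{BC}·7.8 = 339.3 + 136.1, so R_B^{BC} = 60.95 kip and R_C = 58 − 60.95 = -2.955 kip.
R_B = 53.35 + 60.95 = 114.3 kip.

R_B = 114.3 kip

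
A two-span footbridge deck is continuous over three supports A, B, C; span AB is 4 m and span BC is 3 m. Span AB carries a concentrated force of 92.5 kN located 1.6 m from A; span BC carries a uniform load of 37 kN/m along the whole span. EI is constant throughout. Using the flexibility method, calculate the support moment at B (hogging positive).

Release continuity at B by inserting a hinge; the redundant is the internal moment M_B. The primary structure is two simply-supported spans AB and BC.
Rotations at B on the released spans (each span's end-slope, ×1/EI):
  span AB: point load 92.5 at a = 1.6: Pab(L + a)/(6LEI) = 82.88/EI
  span BC: UDL 37: wL³/(24EI) = 41.62/EI
  relative rotation θ_0 = (82.88 + 41.62)/EI = 124.5/EI
A unit hogging moment at B produces rotation L₁/(3EI) + L₂/(3EI) = 2.333/EI.
Compatibility: M_B·(L₁+L₂)/(3EI) = θ_0, giving M_B = 53.36 kN·m (hogging).

M_B = 53.36 kN·m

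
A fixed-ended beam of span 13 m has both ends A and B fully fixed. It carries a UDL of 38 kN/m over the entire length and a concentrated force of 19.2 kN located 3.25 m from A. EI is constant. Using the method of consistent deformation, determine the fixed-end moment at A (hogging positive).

Take the two fixed-end moments M_A, M_B as redundants; the released structure is the simple span AB.
Simple-span end rotations at A and B under the given loads:
  at A: UDL 38: wL³/(24EI) = 3479/EI
  at B: UDL 38: wL³/(24EI) = 3479/EI
  at A: point load 19.2 at a = 3.25: Pab(L + b)/(6LEI) = 177.4/EI
  at B: point load 19.2 at a = 3.25: Pab(L + a)/(6LEI) = 126.8/EI
  θ_A0 = 3656/EI,  θ_B0 = 3605/EI
Flexibility coefficients: a unit moment at one end gives L/(3EI) there and L/(6EI) at the far end, so f₁₁ = f₂₂ = 4.333/EI and f₁₂ = f₂₁ = 2.167/EI.
Compatibility — zero rotation at each built-in end:
  4.333 M_A + 2.167 M_B = 3656
  2.167 M_A + 4.333 M_B = 3605
Solving the pair gives M_A = 570.3 kN·m and M_B = 546.9 kN·m (hogging).

M_A = 570.3 kN·m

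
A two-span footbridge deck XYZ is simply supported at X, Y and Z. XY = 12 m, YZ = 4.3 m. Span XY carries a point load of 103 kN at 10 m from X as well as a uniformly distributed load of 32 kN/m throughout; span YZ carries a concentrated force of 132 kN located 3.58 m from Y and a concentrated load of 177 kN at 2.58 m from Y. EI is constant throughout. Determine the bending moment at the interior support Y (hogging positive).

M_Y = 585.8 kN·m

Insert a hinge at Y; M_Y is the redundant, and each span becomes simply supported.
End slopes at the hinge Y, treating each span as simply supported:
  span XY: point load 103 at a = 10: Pab(L + a)/(6LEI) = 629.4/EI
  span XY: UDL 32: wL³/(24EI) = 2304/EI
  span YZ: point load 132 at a = 3.58: Pab(L + b)/(6LEI) = 66.2/EI
  span YZ: point load 177 at a = 2.58: Pab(L + b)/(6LEI) = 183.3/EI
  relative rotation θ_0 = (2933 + 249.5)/EI = 3183/EI
A unit hogging moment at Y produces rotation L₁/(3EI) + L₂/(3EI) = 5.433/EI.
Slope continuity at Y: θ_0 = M_Y·5.433/EI, so M_Y = 3183/5.433 = 585.8 kN·m (hogging).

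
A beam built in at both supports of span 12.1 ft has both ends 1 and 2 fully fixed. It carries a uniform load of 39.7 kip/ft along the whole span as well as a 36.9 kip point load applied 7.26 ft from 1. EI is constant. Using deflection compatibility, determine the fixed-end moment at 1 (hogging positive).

M_1 = 527.2 kip·ft

Take the two fixed-end moments M_1, M_2 as redundants; the released structure is the simple span 12.
On the primary (simply-supported) span, the end slopes from the loading are:
  at 1: UDL 39.7: wL³/(24EI) = 2930/EI
  at 2: UDL 39.7: wL³/(24EI) = 2930/EI
  at 1: point load 36.9 at a = 7.26: Pab(L + b)/(6LEI) = 302.5/EI
  at 2: point load 36.9 at a = 7.26: Pab(L + a)/(6LEI) = 345.8/EI
  θ_10 = 3233/EI,  θ_20 = 3276/EI
Flexibility coefficients: a unit moment at one end gives L/(3EI) there and L/(6EI) at the far end, so f₁₁ = f₂₂ = 4.033/EI and f₁₂ = f₂₁ = 2.017/EI.
Compatibility — zero rotation at each built-in end:
  4.033 M_1 + 2.017 M_2 = 3233
  2.017 M_1 + 4.033 M_2 = 3276
Solving the pair gives M_1 = 527.2 kip·ft and M_2 = 548.7 kip·ft (hogging).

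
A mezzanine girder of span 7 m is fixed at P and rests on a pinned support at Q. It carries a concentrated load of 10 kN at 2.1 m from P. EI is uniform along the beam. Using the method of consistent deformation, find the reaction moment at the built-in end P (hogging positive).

M_P = 12.49 kN·m

Release the roller at Q. Primary structure: cantilever fixed at P.
Primary-structure tip deflection at Q by superposition:
  point load 10 at a = 2.1: Pa²(3L − a)/(6EI) = 138.9/EI
Flexibility coefficient — unit upward force at Q: δ_{QQ} = L³/(3EI) = 114.3/EI.
The prop prevents deflection at Q: R_Q = δ_0/δ_{QQ} = 138.9/114.3 = 1.215 kN.
Moment equilibrium about P: M_P = Σ(load moments about P) − R_Q·L = 21 − 1.215×7 = 12.49 kN·m.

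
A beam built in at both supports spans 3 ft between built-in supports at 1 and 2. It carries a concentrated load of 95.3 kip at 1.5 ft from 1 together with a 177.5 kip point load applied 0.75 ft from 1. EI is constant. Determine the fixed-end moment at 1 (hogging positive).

M_1 = 110.6 kip·ft

Take the two fixed-end moments M_1, M_2 as redundants; the released structure is the simple span 12.
Simple-span end rotations at 1 and 2 under the given loads:
  at 1: point load 95.3 at a = 1.5: Pab(L + b)/(6LEI) = 53.61/EI
  at 2: point load 95.3 at a = 1.5: Pab(L + a)/(6LEI) = 53.61/EI
  at 1: point load 177.5 at a = 0.75: Pab(L + b)/(6LEI) = 87.36/EI
  at 2: point load 177.5 at a = 0.75: Pab(L + a)/(6LEI) = 62.4/EI
  θ_10 = 141/EI,  θ_20 = 116/EI
Flexibility coefficients: a unit moment at one end gives L/(3EI) there and L/(6EI) at the far end, so f₁₁ = f₂₂ = 1/EI and f₁₂ = f₂₁ = 0.5/EI.
Compatibility — zero rotation at each built-in end:
  1 M_1 + 0.5 M_2 = 141
  0.5 M_1 + 1 M_2 = 116
Solving the pair gives M_1 = 110.6 kip·ft and M_2 = 60.7 kip·ft (hogging).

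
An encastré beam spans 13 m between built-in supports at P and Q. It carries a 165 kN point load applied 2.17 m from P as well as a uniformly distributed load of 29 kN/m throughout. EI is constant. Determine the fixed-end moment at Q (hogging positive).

Take the two fixed-end moments M_P, M_Q as redundants; the released structure is the simple span PQ.
Simple-span end rotations at P and Q under the given loads:
  at P: point load 165 at a = 2.17: Pab(L + b)/(6LEI) = 1185/EI
  at Q: point load 165 at a = 2.17: Pab(L + a)/(6LEI) = 754.2/EI
  at P: UDL 29: wL³/(24EI) = 2655/EI
  at Q: UDL 29: wL³/(24EI) = 2655/EI
  θ_P0 = 3839/EI,  θ_Q0 = 3409/EI
Flexibility coefficients: a unit moment at one end gives L/(3EI) there and L/(6EI) at the far end, so f₁₁ = f₂₂ = 4.333/EI and f₁₂ = f₂₁ = 2.167/EI.
Compatibility — zero rotation at each built-in end:
  4.333 M_P + 2.167 M_Q = 3839
  2.167 M_P + 4.333 M_Q = 3409
Solving the pair gives M_P = 656.9 kN·m and M_Q = 458.2 kN·m (hogging).

M_Q = 458.2 kN·m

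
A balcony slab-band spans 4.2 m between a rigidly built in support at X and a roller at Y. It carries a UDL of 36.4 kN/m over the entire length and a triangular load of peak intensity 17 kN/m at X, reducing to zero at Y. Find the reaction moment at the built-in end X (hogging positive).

M_X = 100.3 kN·m

Release the roller at Y. Primary structure: cantilever fixed at X.
Primary-structure tip deflection at Y by superposition:
  UDL 36.4: wL⁴/(8EI) = 1416/EI
  triangular load, peak 17 at the fixed end: w₀L⁴/(30EI) = 176.3/EI
  δ_0 = 1592/EI
Tip deflection under a unit load at Y: L³/(3EI) = 24.7/EI.
Compatibility at Y: δ_0 − R_Y·δ_{YY} = 0, so R_Y = 1592/24.7 = 64.47 kN.
Moment equilibrium about X: M_X = Σ(load moments about X) − R_Y·L = 371 − 64.47×4.2 = 100.3 kN·m.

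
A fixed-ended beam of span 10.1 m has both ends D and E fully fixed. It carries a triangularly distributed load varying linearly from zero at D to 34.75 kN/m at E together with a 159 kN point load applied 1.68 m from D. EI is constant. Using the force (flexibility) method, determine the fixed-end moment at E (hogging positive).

M_E = 214.3 kN·m

Release both end moments; the primary structure is a simply-supported span DE with redundants M_D and M_E.
Simple-span end rotations at D and E under the given loads:
  at D: triangular load, peak 34.75: 7w₀L³/(360EI) = 696.2/EI
  at E: triangular load, peak 34.75: w₀L³/(45EI) = 795.6/EI
  at D: point load 159 at a = 1.68: Pab(L + b)/(6LEI) = 687.4/EI
  at E: point load 159 at a = 1.68: Pab(L + a)/(6LEI) = 437.2/EI
  θ_D0 = 1384/EI,  θ_E0 = 1233/EI
Flexibility coefficients: a unit moment at one end gives L/(3EI) there and L/(6EI) at the far end, so f₁₁ = f₂₂ = 3.367/EI and f₁₂ = f₂₁ = 1.683/EI.
Compatibility — zero rotation at each built-in end:
  3.367 M_D + 1.683 M_E = 1384
  1.683 M_D + 3.367 M_E = 1233
Solving the pair gives M_D = 303.8 kN·m and M_E = 214.3 kN·m (hogging).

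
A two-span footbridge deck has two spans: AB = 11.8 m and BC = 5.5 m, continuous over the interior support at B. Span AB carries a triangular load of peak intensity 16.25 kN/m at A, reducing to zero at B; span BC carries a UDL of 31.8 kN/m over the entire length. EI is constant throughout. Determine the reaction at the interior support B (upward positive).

R_B = 153.6 kN

Take M_B as the redundant. Released structure: two simple spans AB and BC with a hinge at B.
End slopes at the hinge B, treating each span as simply supported:
  span AB: triangular load, peak 16.25: 7w₀L³/(360EI) = 519.2/EI
  span BC: UDL 31.8: wL³/(24EI) = 220.4/EI
  relative rotation θ_0 = (519.2 + 220.4)/EI = 739.6/EI
A unit hogging moment at B produces rotation L₁/(3EI) + L₂/(3EI) = 5.767/EI.
Slope continuity at B: θ_0 = M_B·5.767/EI, so M_B = 739.6/5.767 = 128.3 kN·m (hogging).
Span AB, ΣM about A with M_B applied at B: R_B^{AB}·11.8 = 377.1 + 128.3, so R_B^{AB} = 42.83 kN and R_A = 95.88 − 42.83 = 53.05 kN.
Span BC, ΣM about C: R_B^{BC}·5.5 = 481 + 128.3, so R_B^{BC} = 110.8 kN and R_C = 174.9 − 110.8 = 64.13 kN.
R_B = 42.83 + 110.8 = 153.6 kN.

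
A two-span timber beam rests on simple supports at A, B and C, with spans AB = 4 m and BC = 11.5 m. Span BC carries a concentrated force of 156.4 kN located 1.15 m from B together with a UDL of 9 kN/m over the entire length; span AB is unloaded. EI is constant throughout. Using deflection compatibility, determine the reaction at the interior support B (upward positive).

R_B = 268.2 kN

Take M_B as the redundant. Released structure: two simple spans AB and BC with a hinge at B.
Rotations at B on the released spans (each span's end-slope, ×1/EI):
  span BC: point load 156.4 at a = 1.15: Pab(L + b)/(6LEI) = 589.5/EI
  span BC: UDL 9: wL³/(24EI) = 570.3/EI
  relative rotation θ_0 = (0 + 1160)/EI = 1160/EI
A unit hogging moment at B produces rotation L₁/(3EI) + L₂/(3EI) = 5.167/EI.
Slope continuity at B: θ_0 = M_B·5.167/EI, so M_B = 1160/5.167 = 224.5 kN·m (hogging).
Span AB, ΣM about A with M_B applied at B: R_B^{AB}·4 = 0 + 224.5, so R_B^{AB} = 56.12 kN and R_A = 0 − 56.12 = -56.12 kN.
Span BC, ΣM about C: R_B^{BC}·11.5 = 2214 + 224.5, so R_B^{BC} = 212 kN and R_C = 259.9 − 212 = 47.87 kN.
R_B = 56.12 + 212 = 268.2 kN.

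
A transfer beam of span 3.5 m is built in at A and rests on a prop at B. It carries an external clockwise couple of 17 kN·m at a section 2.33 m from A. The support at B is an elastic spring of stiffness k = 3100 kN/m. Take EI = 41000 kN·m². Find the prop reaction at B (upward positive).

R_B = 3.361 kN

Release the roller at B. Primary structure: cantilever fixed at A.
Deflection at B on the released cantilever, summing each load's contribution:
  clockwise couple 17 at a = 2.33: M₀a(2L − a)/(2EI) = 92.49/EI
Flexibility coefficient — unit upward force at B: δ_{BB} = L³/(3EI) = 14.29/EI.
With EI = 41000 kN·m²: δ_0 = 0.002256 m and δ_{BB} = 0.000349 m/kN.
Compatibility — the spring shortens by R_B/k under the reaction it provides: δ_0 − R_B·δ_{BB} = R_B/k. With 1/k = 0.000323 m/kN, R_B = δ_0 / (δ_{BB} + 1/k) = 0.002256 / (0.000349 + 0.000323) = 3.361 kN.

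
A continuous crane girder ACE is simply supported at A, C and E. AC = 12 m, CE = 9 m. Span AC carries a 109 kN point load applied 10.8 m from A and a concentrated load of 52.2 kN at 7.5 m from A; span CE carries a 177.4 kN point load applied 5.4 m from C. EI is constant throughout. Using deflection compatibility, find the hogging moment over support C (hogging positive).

M_C = 247 kN·m

Insert a hinge at C; M_C is the redundant, and each span becomes simply supported.
Rotations at C on the released spans (each span's end-slope, ×1/EI):
  span AC: point load 109 at a = 10.8: Pab(L + a)/(6LEI) = 447.3/EI
  span AC: point load 52.2 at a = 7.5: Pab(L + a)/(6LEI) = 477.1/EI
  span CE: point load 177.4 at a = 5.4: Pab(L + b)/(6LEI) = 804.7/EI
  relative rotation θ_0 = (924.5 + 804.7)/EI = 1729/EI
A unit hogging moment at C produces rotation L₁/(3EI) + L₂/(3EI) = 7/EI.
Slope continuity at C: θ_0 = M_C·7/EI, so M_C = 1729/7 = 247 kN·m (hogging).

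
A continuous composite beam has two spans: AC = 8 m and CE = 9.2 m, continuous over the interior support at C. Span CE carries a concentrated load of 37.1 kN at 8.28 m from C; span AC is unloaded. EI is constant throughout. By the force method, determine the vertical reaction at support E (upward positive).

R_E = 32.41 kN

Take M_C as the redundant. Released structure: two simple spans AC and CE with a hinge at C.
Rotations at C on the released spans (each span's end-slope, ×1/EI):
  span CE: point load 37.1 at a = 8.28: Pab(L + b)/(6LEI) = 51.81/EI
  relative rotation θ_0 = (0 + 51.81)/EI = 51.81/EI
A unit hogging moment at C produces rotation L₁/(3EI) + L₂/(3EI) = 5.733/EI.
Compatibility: M_C·(L₁+L₂)/(3EI) = θ_0, giving M_C = 9.037 kN·m (hogging).
Span CE, ΣM about E: R_C^{CE}·9.2 = 34.13 + 9.037, so R_C^{CE} = 4.692 kN and R_E = 37.1 − 4.692 = 32.41 kN.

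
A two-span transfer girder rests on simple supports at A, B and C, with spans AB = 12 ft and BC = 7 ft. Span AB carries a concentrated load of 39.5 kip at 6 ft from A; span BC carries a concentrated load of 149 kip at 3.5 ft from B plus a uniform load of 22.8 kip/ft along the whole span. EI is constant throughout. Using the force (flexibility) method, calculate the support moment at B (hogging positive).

Take M_B as the redundant. Released structure: two simple spans AB and BC with a hinge at B.
Discontinuity in slope at B on the released structure — sum the simple-span end rotations:
  span AB: point load 39.5 at a = 6: Pab(L + a)/(6LEI) = 355.5/EI
  span BC: point load 149 at a = 3.5: Pab(L + b)/(6LEI) = 456.3/EI
  span BC: UDL 22.8: wL³/(24EI) = 325.9/EI
  relative rotation θ_0 = (355.5 + 782.2)/EI = 1138/EI
A unit hogging moment at B produces rotation L₁/(3EI) + L₂/(3EI) = 6.333/EI.
Compatibility: M_B·(L₁+L₂)/(3EI) = θ_0, giving M_B = 179.6 kip·ft (hogging).

M_B = 179.6 kip·ft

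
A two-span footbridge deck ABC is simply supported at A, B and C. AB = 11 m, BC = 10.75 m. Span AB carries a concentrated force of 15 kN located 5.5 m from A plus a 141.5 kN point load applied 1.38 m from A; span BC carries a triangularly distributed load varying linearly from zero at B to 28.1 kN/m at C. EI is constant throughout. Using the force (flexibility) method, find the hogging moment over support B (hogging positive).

M_B = 157.9 kN·m

Take M_B as the redundant. Released structure: two simple spans AB and BC with a hinge at B.
Discontinuity in slope at B on the released structure — sum the simple-span end rotations:
  span AB: point load 15 at a = 5.5: Pab(L + a)/(6LEI) = 113.4/EI
  span AB: point load 141.5 at a = 1.38: Pab(L + a)/(6LEI) = 352.4/EI
  span BC: triangular load, peak 28.1: 7w₀L³/(360EI) = 678.8/EI
  relative rotation θ_0 = (465.8 + 678.8)/EI = 1145/EI
A unit hogging moment at B produces rotation L₁/(3EI) + L₂/(3EI) = 7.25/EI.
Slope continuity at B: θ_0 = M_B·7.25/EI, so M_B = 1145/7.25 = 157.9 kN·m (hogging).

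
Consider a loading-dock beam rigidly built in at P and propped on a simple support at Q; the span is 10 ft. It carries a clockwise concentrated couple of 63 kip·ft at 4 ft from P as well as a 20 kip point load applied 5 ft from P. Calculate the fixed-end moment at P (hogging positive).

M_P = 40.02 kip·ft

Release the roller at Q. Primary structure: cantilever fixed at P.
Free-end deflection of the primary structure under the applied loading (downward +):
  clockwise couple 63 at a = 4: M₀a(2L − a)/(2EI) = 2016/EI
  point load 20 at a = 5: Pa²(3L − a)/(6EI) = 2083/EI
  δ_0 = 4099/EI
Tip deflection under a unit load at Q: L³/(3EI) = 333.3/EI.
The prop prevents deflection at Q: R_Q = δ_0/δ_{QQ} = 4099/333.3 = 12.3 kip.
Moment equilibrium about P: M_P = Σ(load moments about P) − R_Q·L = 163 − 12.3×10 = 40.02 kip·ft.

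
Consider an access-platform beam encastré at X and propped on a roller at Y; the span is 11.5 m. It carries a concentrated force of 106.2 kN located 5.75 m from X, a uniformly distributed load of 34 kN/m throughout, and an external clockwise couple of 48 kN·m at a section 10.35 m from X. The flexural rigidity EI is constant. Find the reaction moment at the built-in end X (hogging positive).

Release the roller at Y. Primary structure: cantilever fixed at X.
Downward deflection at the released point Y due to the loads:
  point load 106.2 at a = 5.75: Pa²(3L − a)/(6EI) = 16825/EI
  UDL 34: wL⁴/(8EI) = 74333/EI
  clockwise couple 48 at a = 10.35: M₀a(2L − a)/(2EI) = 3142/EI
  δ_0 = 94300/EI
Flexibility coefficient — unit upward force at Y: δ_{YY} = L³/(3EI) = 507/EI.
Compatibility at Y: δ_0 − R_Y·δ_{YY} = 0, so R_Y = 94300/507 = 186 kN.
Moment equilibrium about X: M_X = Σ(load moments about X) − R_Y·L = 2907 − 186×11.5 = 767.8 kN·m.

M_X = 767.8 kN·m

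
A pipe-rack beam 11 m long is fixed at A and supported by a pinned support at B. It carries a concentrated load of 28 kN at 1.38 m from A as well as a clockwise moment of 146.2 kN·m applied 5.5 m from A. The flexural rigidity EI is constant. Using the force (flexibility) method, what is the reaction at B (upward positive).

R_B = 15.59 kN

Take the reaction at B as the redundant and release it; the primary structure is a cantilever fixed at A.
Free-end deflection of the primary structure under the applied loading (downward +):
  point load 28 at a = 1.38: Pa²(3L − a)/(6EI) = 281/EI
  clockwise couple 146.2 at a = 5.5: M₀a(2L − a)/(2EI) = 6634/EI
  δ_0 = 6915/EI
Tip deflection under a unit load at B: L³/(3EI) = 443.7/EI.
The prop prevents deflection at B: R_B = δ_0/δ_{BB} = 6915/443.7 = 15.59 kN.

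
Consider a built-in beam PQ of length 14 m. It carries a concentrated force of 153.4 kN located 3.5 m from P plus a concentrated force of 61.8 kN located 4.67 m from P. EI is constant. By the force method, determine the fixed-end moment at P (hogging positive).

Release both end moments; the primary structure is a simply-supported span PQ with redundants M_P and M_Q.
On the primary (simply-supported) span, the end slopes from the loading are:
  at P: point load 153.4 at a = 3.5: Pab(L + b)/(6LEI) = 1644/EI
  at Q: point load 153.4 at a = 3.5: Pab(L + a)/(6LEI) = 1174/EI
  at P: point load 61.8 at a = 4.67: Pab(L + b)/(6LEI) = 747.9/EI
  at Q: point load 61.8 at a = 4.67: Pab(L + a)/(6LEI) = 598.5/EI
  θ_P0 = 2392/EI,  θ_Q0 = 1773/EI
Flexibility coefficients: a unit moment at one end gives L/(3EI) there and L/(6EI) at the far end, so f₁₁ = f₂₂ = 4.667/EI and f₁₂ = f₂₁ = 2.333/EI.
Compatibility — zero rotation at each built-in end:
  4.667 M_P + 2.333 M_Q = 2392
  2.333 M_P + 4.667 M_Q = 1773
Solving the pair gives M_P = 430.2 kN·m and M_Q = 164.8 kN·m (hogging).

M_P = 430.2 kN·m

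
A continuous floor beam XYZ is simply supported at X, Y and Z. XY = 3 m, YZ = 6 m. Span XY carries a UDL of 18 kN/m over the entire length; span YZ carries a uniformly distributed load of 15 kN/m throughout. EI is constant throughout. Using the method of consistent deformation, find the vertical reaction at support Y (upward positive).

Release continuity at Y by inserting a hinge; the redundant is the internal moment M_Y. The primary structure is two simply-supported spans XY and YZ.
Rotations at Y on the released spans (each span's end-slope, ×1/EI):
  span XY: UDL 18: wL³/(24EI) = 20.25/EI
  span YZ: UDL 15: wL³/(24EI) = 135/EI
  relative rotation θ_0 = (20.25 + 135)/EI = 155.2/EI
A unit hogging moment at Y produces rotation L₁/(3EI) + L₂/(3EI) = 3/EI.
Compatibility: M_Y·(L₁+L₂)/(3EI) = θ_0, giving M_Y = 51.75 kN·m (hogging).
Span XY, ΣM about X with M_Y applied at Y: R_Y^{XY}·3 = 81 + 51.75, so R_Y^{XY} = 44.25 kN and R_X = 54 − 44.25 = 9.75 kN.
Span YZ, ΣM about Z: R_Y^{YZ}·6 = 270 + 51.75, so R_Y^{YZ} = 53.62 kN and R_Z = 90 − 53.62 = 36.38 kN.
R_Y = 44.25 + 53.62 = 97.88 kN.

R_Y = 97.88 kN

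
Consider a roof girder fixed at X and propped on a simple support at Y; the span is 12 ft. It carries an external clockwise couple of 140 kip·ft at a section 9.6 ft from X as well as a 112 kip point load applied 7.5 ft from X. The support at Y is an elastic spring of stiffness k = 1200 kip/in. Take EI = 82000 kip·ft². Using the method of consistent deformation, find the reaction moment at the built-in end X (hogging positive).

Choose R_Y as the redundant. The primary structure is the cantilever fixed at X.
Primary-structure tip deflection at Y by superposition:
  clockwise couple 140 at a = 9.6: M₀a(2L − a)/(2EI) = 9677/EI
  point load 112 at a = 7.5: Pa²(3L − a)/(6EI) = 29925/EI
  δ_0 = 39602/EI
Tip deflection under a unit load at Y: L³/(3EI) = 576/EI.
With EI = 82000 kip·ft²: δ_0 = 0.48295 ft and δ_{YY} = 0.007024 ft/kip.
Compatibility — the spring shortens by R_Y/k under the reaction it provides: δ_0 − R_Y·δ_{YY} = R_Y/k. With 1/k = 1/(1200×12) ft/kip = 0.000069 ft/kip, R_Y = δ_0 / (δ_{YY} + 1/k) = 0.48295 / (0.007024 + 0.000069) = 68.08 kip.
Moment equilibrium about X: M_X = Σ(load moments about X) − R_Y·L = 980 − 68.08×12 = 163 kip·ft.

M_X = 163 kip·ft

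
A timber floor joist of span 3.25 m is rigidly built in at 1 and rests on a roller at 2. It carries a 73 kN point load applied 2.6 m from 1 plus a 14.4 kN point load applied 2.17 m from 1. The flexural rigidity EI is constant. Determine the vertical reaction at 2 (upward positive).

Take the reaction at 2 as the redundant and release it; the primary structure is a cantilever fixed at 1.
Free-end deflection of the primary structure under the applied loading (downward +):
  point load 73 at a = 2.6: Pa²(3L − a)/(6EI) = 588.1/EI
  point load 14.4 at a = 2.17: Pa²(3L − a)/(6EI) = 85.66/EI
  δ_0 = 673.7/EI
Tip deflection under a unit load at 2: L³/(3EI) = 11.44/EI.
Compatibility at 2: δ_0 − R_2·δ_{22} = 0, so R_2 = 673.7/11.44 = 58.88 kN.

R_2 = 58.88 kN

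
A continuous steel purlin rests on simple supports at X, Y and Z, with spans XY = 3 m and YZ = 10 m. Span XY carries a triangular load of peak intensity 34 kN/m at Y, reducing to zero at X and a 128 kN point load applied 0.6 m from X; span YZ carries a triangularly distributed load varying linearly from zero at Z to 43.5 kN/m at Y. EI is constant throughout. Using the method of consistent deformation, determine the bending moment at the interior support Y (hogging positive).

M_Y = 236.3 kN·m

Release continuity at Y by inserting a hinge; the redundant is the internal moment M_Y. The primary structure is two simply-supported spans XY and YZ.
Discontinuity in slope at Y on the released structure — sum the simple-span end rotations:
  span XY: triangular load, peak 34: w₀L³/(45EI) = 20.4/EI
  span XY: point load 128 at a = 0.6: Pab(L + a)/(6LEI) = 36.86/EI
  span YZ: triangular load, peak 43.5: w₀L³/(45EI) = 966.7/EI
  relative rotation θ_0 = (57.26 + 966.7)/EI = 1024/EI
A unit hogging moment at Y produces rotation L₁/(3EI) + L₂/(3EI) = 4.333/EI.
Compatibility: M_Y·(L₁+L₂)/(3EI) = θ_0, giving M_Y = 236.3 kN·m (hogging).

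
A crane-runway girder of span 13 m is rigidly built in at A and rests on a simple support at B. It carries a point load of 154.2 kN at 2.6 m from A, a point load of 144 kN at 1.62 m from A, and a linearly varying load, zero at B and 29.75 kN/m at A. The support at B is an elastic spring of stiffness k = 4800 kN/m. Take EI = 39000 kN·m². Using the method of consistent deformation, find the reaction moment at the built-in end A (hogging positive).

Take the reaction at B as the redundant and release it; the primary structure is a cantilever fixed at A.
Downward deflection at the released point B due to the loads:
  point load 154.2 at a = 2.6: Pa²(3L − a)/(6EI) = 6324/EI
  point load 144 at a = 1.62: Pa²(3L − a)/(6EI) = 2354/EI
  triangular load, peak 29.75 at the fixed end: w₀L⁴/(30EI) = 28323/EI
  δ_0 = 37001/EI
Tip deflection under a unit load at B: L³/(3EI) = 732.3/EI.
With EI = 39000 kN·m²: δ_0 = 0.94875 m and δ_{BB} = 0.018778 m/kN.
Compatibility — the spring shortens by R_B/k under the reaction it provides: δ_0 − R_B·δ_{BB} = R_B/k. With 1/k = 0.000208 m/kN, R_B = δ_0 / (δ_{BB} + 1/k) = 0.94875 / (0.018778 + 0.000208) = 49.97 kN.
Moment equilibrium about A: M_A = Σ(load moments about A) − R_B·L = 1472 − 49.97×13 = 822.5 kN·m.

M_A = 822.5 kN·m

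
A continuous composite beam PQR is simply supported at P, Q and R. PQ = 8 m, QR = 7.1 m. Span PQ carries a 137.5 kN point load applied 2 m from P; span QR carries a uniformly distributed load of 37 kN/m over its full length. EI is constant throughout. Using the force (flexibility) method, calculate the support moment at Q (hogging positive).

Release continuity at Q by inserting a hinge; the redundant is the internal moment M_Q. The primary structure is two simply-supported spans PQ and QR.
Rotations at Q on the released spans (each span's end-slope, ×1/EI):
  span PQ: point load 137.5 at a = 2: Pab(L + a)/(6LEI) = 343.8/EI
  span QR: UDL 37: wL³/(24EI) = 551.8/EI
  relative rotation θ_0 = (343.8 + 551.8)/EI = 895.5/EI
A unit hogging moment at Q produces rotation L₁/(3EI) + L₂/(3EI) = 5.033/EI.
Compatibility: M_Q·(L₁+L₂)/(3EI) = θ_0, giving M_Q = 177.9 kN·m (hogging).

M_Q = 177.9 kN·m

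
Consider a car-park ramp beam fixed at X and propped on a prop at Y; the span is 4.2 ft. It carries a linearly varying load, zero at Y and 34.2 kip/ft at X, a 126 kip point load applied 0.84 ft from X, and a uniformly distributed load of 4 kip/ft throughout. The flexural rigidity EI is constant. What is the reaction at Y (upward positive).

R_Y = 27.72 kip

Choose R_Y as the redundant. The primary structure is the cantilever fixed at X.
Free-end deflection of the primary structure under the applied loading (downward +):
  triangular load, peak 34.2 at the fixed end: w₀L⁴/(30EI) = 354.7/EI
  point load 126 at a = 0.84: Pa²(3L − a)/(6EI) = 174.3/EI
  UDL 4: wL⁴/(8EI) = 155.6/EI
  δ_0 = 684.6/EI
Tip deflection under a unit load at Y: L³/(3EI) = 24.7/EI.
The prop prevents deflection at Y: R_Y = δ_0/δ_{YY} = 684.6/24.7 = 27.72 kip.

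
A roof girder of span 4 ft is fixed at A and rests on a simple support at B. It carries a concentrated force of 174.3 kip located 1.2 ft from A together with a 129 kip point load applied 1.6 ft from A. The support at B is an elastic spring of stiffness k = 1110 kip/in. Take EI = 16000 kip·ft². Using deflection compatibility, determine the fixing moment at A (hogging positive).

Remove the prop at B; the released (primary) structure is a cantilever built in at A.
Downward deflection at the released point B due to the loads:
  point load 174.3 at a = 1.2: Pa²(3L − a)/(6EI) = 451.8/EI
  point load 129 at a = 1.6: Pa²(3L − a)/(6EI) = 572.4/EI
  δ_0 = 1024/EI
Tip deflection under a unit load at B: L³/(3EI) = 21.33/EI.
With EI = 16000 kip·ft²: δ_0 = 0.064013 ft and δ_{BB} = 0.001333 ft/kip.
Compatibility — the spring shortens by R_B/k under the reaction it provides: δ_0 − R_B·δ_{BB} = R_B/k. With 1/k = 1/(1110×12) ft/kip = 0.000075 ft/kip, R_B = δ_0 / (δ_{BB} + 1/k) = 0.064013 / (0.001333 + 0.000075) = 45.45 kip.
Moment equilibrium about A: M_A = Σ(load moments about A) − R_B·L = 415.6 − 45.45×4 = 233.8 kip·ft.

M_A = 233.8 kip·ft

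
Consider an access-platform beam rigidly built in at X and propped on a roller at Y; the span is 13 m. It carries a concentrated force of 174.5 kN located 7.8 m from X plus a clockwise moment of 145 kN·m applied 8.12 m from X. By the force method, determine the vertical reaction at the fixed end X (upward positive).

R_X = 84.74 kN

Release the roller at Y. Primary structure: cantilever fixed at X.
Downward deflection at the released point Y due to the loads:
  point load 174.5 at a = 7.8: Pa²(3L − a)/(6EI) = 55206/EI
  clockwise couple 145 at a = 8.12: M₀a(2L − a)/(2EI) = 10526/EI
  δ_0 = 65732/EI
Flexibility coefficient — unit upward force at Y: δ_{YY} = L³/(3EI) = 732.3/EI.
The prop prevents deflection at Y: R_Y = δ_0/δ_{YY} = 65732/732.3 = 89.76 kN.
Vertical equilibrium: R_X = ΣP − R_Y = 174.5 − 89.76 = 84.74 kN.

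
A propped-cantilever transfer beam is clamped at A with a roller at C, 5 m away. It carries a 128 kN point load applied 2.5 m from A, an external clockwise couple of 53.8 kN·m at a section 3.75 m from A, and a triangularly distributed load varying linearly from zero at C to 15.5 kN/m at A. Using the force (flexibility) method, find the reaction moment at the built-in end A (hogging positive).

M_A = 124 kN·m

Remove the prop at C; the released (primary) structure is a cantilever built in at A.
Deflection at C on the released cantilever, summing each load's contribution:
  point load 128 at a = 2.5: Pa²(3L − a)/(6EI) = 1667/EI
  clockwise couple 53.8 at a = 3.75: M₀a(2L − a)/(2EI) = 630.5/EI
  triangular load, peak 15.5 at the fixed end: w₀L⁴/(30EI) = 322.9/EI
  δ_0 = 2620/EI
Tip deflection under a unit load at C: L³/(3EI) = 41.67/EI.
Compatibility at C: δ_0 − R_C·δ_{CC} = 0, so R_C = 2620/41.67 = 62.88 kN.
Moment equilibrium about A: M_A = Σ(load moments about A) − R_C·L = 438.4 − 62.88×5 = 124 kN·m.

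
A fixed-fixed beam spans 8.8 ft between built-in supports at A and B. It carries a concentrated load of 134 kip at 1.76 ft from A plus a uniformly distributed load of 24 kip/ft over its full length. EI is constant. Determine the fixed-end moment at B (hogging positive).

M_B = 192.6 kip·ft

Release both end moments; the primary structure is a simply-supported span AB with redundants M_A and M_B.
End rotations of the released simple span under the applied load (×1/EI):
  at A: point load 134 at a = 1.76: Pab(L + b)/(6LEI) = 498.1/EI
  at B: point load 134 at a = 1.76: Pab(L + a)/(6LEI) = 332.1/EI
  at A: UDL 24: wL³/(24EI) = 681.5/EI
  at B: UDL 24: wL³/(24EI) = 681.5/EI
  θ_A0 = 1180/EI,  θ_B0 = 1014/EI
Flexibility coefficients: a unit moment at one end gives L/(3EI) there and L/(6EI) at the far end, so f₁₁ = f₂₂ = 2.933/EI and f₁₂ = f₂₁ = 1.467/EI.
Compatibility — zero rotation at each built-in end:
  2.933 M_A + 1.467 M_B = 1180
  1.467 M_A + 2.933 M_B = 1014
Solving the pair gives M_A = 305.8 kip·ft and M_B = 192.6 kip·ft (hogging).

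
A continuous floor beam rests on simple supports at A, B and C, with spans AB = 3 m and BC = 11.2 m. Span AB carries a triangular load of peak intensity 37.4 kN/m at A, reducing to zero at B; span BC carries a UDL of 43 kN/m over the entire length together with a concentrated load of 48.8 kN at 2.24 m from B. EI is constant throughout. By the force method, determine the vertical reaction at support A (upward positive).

R_A = -161.9 kN

Take M_B as the redundant. Released structure: two simple spans AB and BC with a hinge at B.
Rotations at B on the released spans (each span's end-slope, ×1/EI):
  span AB: triangular load, peak 37.4: 7w₀L³/(360EI) = 19.64/EI
  span BC: UDL 43: wL³/(24EI) = 2517/EI
  span BC: point load 48.8 at a = 2.24: Pab(L + b)/(6LEI) = 293.8/EI
  relative rotation θ_0 = (19.64 + 2811)/EI = 2831/EI
A unit hogging moment at B produces rotation L₁/(3EI) + L₂/(3EI) = 4.733/EI.
Slope continuity at B: θ_0 = M_B·4.733/EI, so M_B = 2831/4.733 = 598 kN·m (hogging).
Span AB, ΣM about A with M_B applied at B: R_B^{AB}·3 = 56.1 + 598, so R_B^{AB} = 218 kN and R_A = 56.1 − 218 = -161.9 kN.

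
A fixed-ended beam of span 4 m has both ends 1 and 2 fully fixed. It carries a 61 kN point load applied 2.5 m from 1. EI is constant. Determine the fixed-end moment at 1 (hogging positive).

M_1 = 21.45 kN·m

Take the two fixed-end moments M_1, M_2 as redundants; the released structure is the simple span 12.
On the primary (simply-supported) span, the end slopes from the loading are:
  at 1: point load 61 at a = 2.5: Pab(L + b)/(6LEI) = 52.42/EI
  at 2: point load 61 at a = 2.5: Pab(L + a)/(6LEI) = 61.95/EI
  θ_10 = 52.42/EI,  θ_20 = 61.95/EI
Flexibility coefficients: a unit moment at one end gives L/(3EI) there and L/(6EI) at the far end, so f₁₁ = f₂₂ = 1.333/EI and f₁₂ = f₂₁ = 0.6667/EI.
Compatibility — zero rotation at each built-in end:
  1.333 M_1 + 0.6667 M_2 = 52.42
  0.6667 M_1 + 1.333 M_2 = 61.95
Solving the pair gives M_1 = 21.45 kN·m and M_2 = 35.74 kN·m (hogging).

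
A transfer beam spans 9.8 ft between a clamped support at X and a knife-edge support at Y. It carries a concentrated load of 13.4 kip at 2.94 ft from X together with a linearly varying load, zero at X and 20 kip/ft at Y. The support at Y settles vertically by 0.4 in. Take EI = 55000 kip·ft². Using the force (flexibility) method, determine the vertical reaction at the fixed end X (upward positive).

R_X = 61.72 kip

Choose R_Y as the redundant. The primary structure is the cantilever fixed at X.
Primary-structure tip deflection at Y by superposition:
  point load 13.4 at a = 2.94: Pa²(3L − a)/(6EI) = 510.8/EI
  triangular load, peak 20 at the free end: 11w₀L⁴/(120EI) = 16910/EI
  δ_0 = 17421/EI
Flexibility coefficient — unit upward force at Y: δ_{YY} = L³/(3EI) = 313.7/EI.
With EI = 55000 kip·ft²: δ_0 = 0.31674 ft and δ_{YY} = 0.005704 ft/kip.
Compatibility — the beam at Y must follow the support down by 0.03333 ft: δ_0 − R_Y·δ_{YY} = 0.03333, so R_Y = (0.31674 − 0.03333)/0.005704 = 49.68 kip.
Vertical equilibrium: R_X = ΣP − R_Y = 111.4 − 49.68 = 61.72 kip.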